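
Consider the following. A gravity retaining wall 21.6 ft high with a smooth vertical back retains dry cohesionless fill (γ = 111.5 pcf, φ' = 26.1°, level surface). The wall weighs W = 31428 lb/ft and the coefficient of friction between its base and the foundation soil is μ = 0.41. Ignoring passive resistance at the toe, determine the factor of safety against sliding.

1.27

K_a = tan²(45° − 26.1°/2) = 0.3889.
P_a = ½K_aγH² = 0.5×0.3889×111.5×21.6² = 10120 lb/ft, acting at H/3 = 7.200 ft above the base.
FS_sliding = μW / P_a = 0.41×31428 / 10120 = 1.274.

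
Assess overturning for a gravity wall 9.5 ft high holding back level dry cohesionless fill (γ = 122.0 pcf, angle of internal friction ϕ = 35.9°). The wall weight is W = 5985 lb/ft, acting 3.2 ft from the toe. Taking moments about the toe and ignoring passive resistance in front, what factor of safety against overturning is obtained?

K_a = tan²(45° − 35.9°/2) = 0.2607.
P_a = ½K_aγH² = 0.5×0.2607×122.0×9.5² = 1435 lb/ft, acting at H/3 = 3.167 ft above the base.
Overturning moment M_o = P_a × H/3 = 1435 × 3.167 = 4546.
Resisting moment M_r = W × 3.2 = 5985 × 3.2 = 19150.
FS_overturning = M_r/M_o = 19150/4546 = 4.213.

4.21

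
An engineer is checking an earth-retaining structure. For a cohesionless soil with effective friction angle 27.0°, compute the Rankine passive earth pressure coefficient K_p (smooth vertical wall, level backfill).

K_p = (1 + sin φ)/(1 − sin φ) = tan²(45° + 27.0°/2) = 2.663.

2.66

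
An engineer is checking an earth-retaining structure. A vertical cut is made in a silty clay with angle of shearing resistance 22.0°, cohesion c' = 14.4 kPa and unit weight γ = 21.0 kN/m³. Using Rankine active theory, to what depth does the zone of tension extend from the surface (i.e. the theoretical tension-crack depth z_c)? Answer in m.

K_a = tan²(45° − 22.0°/2) = 0.4550; √K_a = 0.6745.
The active pressure is zero where K_a γ z = 2c√K_a, so z_c = 2c/(γ√K_a) = 2×14.4/(21.0×0.6745) = 2.033 m.

2.03 m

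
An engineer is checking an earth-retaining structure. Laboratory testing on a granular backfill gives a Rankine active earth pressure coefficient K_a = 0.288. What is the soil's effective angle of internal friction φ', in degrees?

33.6°

K_a = tan²(45° − φ/2) ⇒ 45° − φ/2 = arctan(√0.288) = 28.22°.
φ = 2(45° − 28.22°) = 33.56°.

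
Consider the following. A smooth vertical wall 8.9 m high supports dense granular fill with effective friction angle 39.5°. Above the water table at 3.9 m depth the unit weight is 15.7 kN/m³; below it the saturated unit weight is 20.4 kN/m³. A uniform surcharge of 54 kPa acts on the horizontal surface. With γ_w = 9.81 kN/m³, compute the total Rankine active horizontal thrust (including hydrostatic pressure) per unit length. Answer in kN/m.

K_a = tan²(45° − φ/2) = 0.2224.
γ' = 20.4 − 9.81 = 10.59 kN/m³. h₂ = H − d_w = 5.0 m.
σ'_h: at surface K_a·q = 12.01; at WT K_a(q+γd_w) = 25.63; at base K_a(q+γd_w+γ'h₂) = 37.41 kPa.
P₁ = ½(12.01+25.63)×3.9 = 73.40; P₂ = ½(25.63+37.41)×5.0 = 157.6; P_w = ½γ_w h₂² = 122.6.
Total = 73.40+157.6+122.6 = 353.6 kN/m.

354 kN/m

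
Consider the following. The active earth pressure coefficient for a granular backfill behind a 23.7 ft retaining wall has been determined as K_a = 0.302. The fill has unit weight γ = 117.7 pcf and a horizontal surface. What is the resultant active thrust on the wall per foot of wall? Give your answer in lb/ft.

9980 lb/ft

P = ½ K_a γ H² = 0.5 × 0.302 × 117.7 × 23.7² = 9983 lb/ft.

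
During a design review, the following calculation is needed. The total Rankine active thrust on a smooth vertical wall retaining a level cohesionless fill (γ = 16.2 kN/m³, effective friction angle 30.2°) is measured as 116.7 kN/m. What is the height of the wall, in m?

K_a = 0.3307. P_a = ½ K_a γ H² ⇒ H = √(2P_a/(K_a γ)).
H = √(2×116.7/(0.3307×16.2)) = 6.601 m.

6.60 m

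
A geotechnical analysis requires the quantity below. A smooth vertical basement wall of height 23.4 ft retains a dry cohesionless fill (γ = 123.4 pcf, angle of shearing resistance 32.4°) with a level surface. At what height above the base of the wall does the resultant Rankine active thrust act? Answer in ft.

7.80 ft

K_a = 0.3022.
The pressure distribution is triangular, so the resultant acts at H/3 above the base = 23.4/3 = 7.800 ft.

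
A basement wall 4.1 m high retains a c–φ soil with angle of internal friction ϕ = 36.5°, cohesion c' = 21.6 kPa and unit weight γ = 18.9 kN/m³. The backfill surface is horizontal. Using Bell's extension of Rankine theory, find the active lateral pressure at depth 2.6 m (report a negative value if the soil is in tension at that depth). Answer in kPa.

K_a = (1 − sin φ)/(1 + sin φ) = 0.2541.
σ_a = K_a γ z − 2c√K_a = 0.2541×18.9×2.6 − 2×21.6×0.5040 = -9.290 kPa.

-9.29 kPa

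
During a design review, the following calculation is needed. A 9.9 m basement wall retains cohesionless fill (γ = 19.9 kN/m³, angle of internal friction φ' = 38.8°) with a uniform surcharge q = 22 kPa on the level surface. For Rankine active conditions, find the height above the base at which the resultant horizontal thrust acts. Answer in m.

K_a = 0.2296.
Triangular part P₁ = ½K_aγH² = 223.9 at H/3 = 3.300 m; rectangular part P₂ = K_a q H = 50.00 at H/2 = 4.950 m.
ȳ = (P₁·3.300 + P₂·4.950)/(P₁+P₂) = 3.601 m.

3.60 m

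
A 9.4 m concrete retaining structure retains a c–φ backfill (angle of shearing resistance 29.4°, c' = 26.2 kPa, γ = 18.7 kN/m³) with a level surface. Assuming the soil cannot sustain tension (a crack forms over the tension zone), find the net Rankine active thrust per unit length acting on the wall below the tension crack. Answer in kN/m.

67.7 kN/m

K_a = 0.3415; √K_a = 0.5844.
Tension-crack depth z_c = 2c/(γ√K_a) = 2×26.2/(18.7×0.5844) = 4.795 m.
σ_a at base = K_a γ H − 2c√K_a = 0.3415×18.7×9.4 − 2×26.2×0.5844 = 29.40 kPa.
P_a = ½ × 29.40 × (H − z_c) = 0.5×29.40×4.605 = 67.70 kN/m.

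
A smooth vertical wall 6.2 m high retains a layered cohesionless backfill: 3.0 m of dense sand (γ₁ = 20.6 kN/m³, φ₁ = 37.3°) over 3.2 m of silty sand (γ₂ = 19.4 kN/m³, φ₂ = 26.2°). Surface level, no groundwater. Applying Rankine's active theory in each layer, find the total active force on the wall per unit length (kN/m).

K_a1 = tan²(45°−37.3°/2) = 0.2453; K_a2 = tan²(45°−26.2°/2) = 0.3874.
Layer 1: σ at base = K_a1 γ₁ h₁ = 15.16 kPa; P₁ = ½×15.16×3.0 = 22.74.
Layer 2: σ_v at top = γ₁h₁ = 61.80; σ_h top = K_a2×61.80 = 23.94; σ_h base = K_a2×(61.80+19.4×3.2) = 48.00.
P₂ = ½(23.94+48.00)×3.2 = 115.1. Total P_a = 22.74+115.1 = 137.8 kN/m.

138 kN/m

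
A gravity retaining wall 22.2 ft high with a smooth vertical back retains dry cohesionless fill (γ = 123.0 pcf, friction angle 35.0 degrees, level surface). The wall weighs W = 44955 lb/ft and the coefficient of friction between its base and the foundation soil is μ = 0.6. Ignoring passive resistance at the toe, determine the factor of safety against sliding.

K_a = tan²(45° − 35.0°/2) = 0.2710.
P_a = ½K_aγH² = 0.5×0.2710×123.0×22.2² = 8214 lb/ft, acting at H/3 = 7.400 ft above the base.
FS_sliding = μW / P_a = 0.6×44955 / 8214 = 3.284.

3.28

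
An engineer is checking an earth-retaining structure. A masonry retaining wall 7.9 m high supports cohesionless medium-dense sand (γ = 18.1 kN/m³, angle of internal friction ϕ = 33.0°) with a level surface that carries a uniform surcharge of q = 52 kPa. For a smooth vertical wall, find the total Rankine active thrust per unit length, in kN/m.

K_a = tan²(45° − φ/2) = 0.2948.
Soil triangle: ½ K_a γ H² = 0.5×0.2948×18.1×7.9² = 166.5 kN/m.
Surcharge rectangle: K_a q H = 0.2948×52×7.9 = 121.1 kN/m.
Total = 166.5 + 121.1 = 287.6 kN/m.

288 kN/m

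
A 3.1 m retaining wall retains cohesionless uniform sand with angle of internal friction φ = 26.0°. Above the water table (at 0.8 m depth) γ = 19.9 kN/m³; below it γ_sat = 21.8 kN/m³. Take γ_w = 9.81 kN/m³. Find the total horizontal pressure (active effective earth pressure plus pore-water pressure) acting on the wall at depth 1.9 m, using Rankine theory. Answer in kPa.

K_a = (1 − sin φ)/(1 + sin φ) = 0.3905.
γ' = 21.8 − 9.81 = 11.99 kN/m³.
Effective vertical stress at 1.9 m: σ'_v = 19.9×0.8 + 11.99×1.10 = 29.11 kPa.
σ'_h = K_a σ'_v = 0.3905 × 29.11 = 11.37 kPa; u = γ_w × 1.10 = 10.79 kPa.
Total σ_h = 11.37 + 10.79 = 22.16 kPa.

22.2 kPa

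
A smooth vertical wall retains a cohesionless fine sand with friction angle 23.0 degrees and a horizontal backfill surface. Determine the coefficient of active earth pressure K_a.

K_a = (1 − sin φ)/(1 + sin φ) = (1 − sin 23.0°)/(1 + sin 23.0°) = 0.4381.

0.438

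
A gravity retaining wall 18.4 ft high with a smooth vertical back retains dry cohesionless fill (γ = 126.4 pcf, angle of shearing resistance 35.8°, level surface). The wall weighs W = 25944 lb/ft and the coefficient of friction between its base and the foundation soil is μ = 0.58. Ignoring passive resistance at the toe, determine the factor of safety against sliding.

K_a = tan²(45° − 35.8°/2) = 0.2619.
P_a = ½K_aγH² = 0.5×0.2619×126.4×18.4² = 5603 lb/ft, acting at H/3 = 6.133 ft above the base.
FS_sliding = μW / P_a = 0.58×25944 / 5603 = 2.686.

2.69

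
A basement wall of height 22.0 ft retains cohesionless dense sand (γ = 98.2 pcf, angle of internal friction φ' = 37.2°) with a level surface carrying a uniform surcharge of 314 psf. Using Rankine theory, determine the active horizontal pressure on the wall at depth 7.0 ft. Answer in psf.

K_a = (1 − sin φ)/(1 + sin φ) = 0.2464.
σ_v = γz + q = 98.2 × 7.0 + 314 = 1001 psf.
σ_h = K_a σ_v = 0.2464 × 1001 = 246.8 psf.

247 psf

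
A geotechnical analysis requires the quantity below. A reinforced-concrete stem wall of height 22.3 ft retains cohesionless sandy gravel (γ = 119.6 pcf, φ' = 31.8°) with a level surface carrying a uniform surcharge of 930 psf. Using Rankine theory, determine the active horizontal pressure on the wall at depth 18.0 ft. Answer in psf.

K_a = (1 − sin φ)/(1 + sin φ) = 0.3098.
σ_v = γz + q = 119.6 × 18.0 + 930 = 3083 psf.
σ_h = K_a σ_v = 0.3098 × 3083 = 955.0 psf.

955 psf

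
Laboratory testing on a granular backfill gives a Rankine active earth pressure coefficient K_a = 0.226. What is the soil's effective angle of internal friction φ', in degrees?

39.1°

K_a = tan²(45° − φ/2) ⇒ 45° − φ/2 = arctan(√0.226) = 25.43°.
φ = 2(45° − 25.43°) = 39.15°.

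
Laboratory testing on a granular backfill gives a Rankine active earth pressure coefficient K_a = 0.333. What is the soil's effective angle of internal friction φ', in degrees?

30.0°

K_a = tan²(45° − φ/2) ⇒ 45° − φ/2 = arctan(√0.333) = 29.99°.
φ = 2(45° − 29.99°) = 30.02°.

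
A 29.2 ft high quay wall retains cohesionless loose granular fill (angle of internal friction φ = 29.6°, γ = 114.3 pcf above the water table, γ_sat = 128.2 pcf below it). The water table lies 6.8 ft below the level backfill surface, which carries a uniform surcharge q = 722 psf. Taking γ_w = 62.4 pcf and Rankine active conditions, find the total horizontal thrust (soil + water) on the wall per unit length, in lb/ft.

35200 lb/ft

K_a = tan²(45° − φ/2) = 0.3387.
γ' = 128.2 − 62.4 = 65.80 pcf. h₂ = H − d_w = 22.4 ft.
σ'_h: at surface K_a·q = 244.6; at WT K_a(q+γd_w) = 507.9; at base K_a(q+γd_w+γ'h₂) = 1007 psf.
P₁ = ½(244.6+507.9)×6.8 = 2558; P₂ = ½(507.9+1007)×22.4 = 16970; P_w = ½γ_w h₂² = 15650.
Total = 2558+16970+15650 = 35180 lb/ft.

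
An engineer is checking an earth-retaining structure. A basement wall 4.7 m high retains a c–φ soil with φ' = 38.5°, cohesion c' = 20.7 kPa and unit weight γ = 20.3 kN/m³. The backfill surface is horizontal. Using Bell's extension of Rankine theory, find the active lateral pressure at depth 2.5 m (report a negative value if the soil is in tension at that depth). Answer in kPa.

-8.16 kPa

K_a = (1 − sin φ)/(1 + sin φ) = 0.2327.
σ_a = K_a γ z − 2c√K_a = 0.2327×20.3×2.5 − 2×20.7×0.4823 = -8.162 kPa.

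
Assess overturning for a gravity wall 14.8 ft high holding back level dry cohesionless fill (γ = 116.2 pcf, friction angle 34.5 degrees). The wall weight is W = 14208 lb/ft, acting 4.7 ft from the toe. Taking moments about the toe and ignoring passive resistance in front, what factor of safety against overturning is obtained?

3.84

K_a = tan²(45° − 34.5°/2) = 0.2768.
P_a = ½K_aγH² = 0.5×0.2768×116.2×14.8² = 3523 lb/ft, acting at H/3 = 4.933 ft above the base.
Overturning moment M_o = P_a × H/3 = 3523 × 4.933 = 17380.
Resisting moment M_r = W × 4.7 = 14208 × 4.7 = 66780.
FS_overturning = M_r/M_o = 66780/17380 = 3.842.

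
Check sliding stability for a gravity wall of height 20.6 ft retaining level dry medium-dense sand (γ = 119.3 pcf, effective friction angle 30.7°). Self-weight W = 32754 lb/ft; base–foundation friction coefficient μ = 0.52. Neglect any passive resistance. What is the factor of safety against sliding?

K_a = tan²(45° − 30.7°/2) = 0.3240.
P_a = ½K_aγH² = 0.5×0.3240×119.3×20.6² = 8202 lb/ft, acting at H/3 = 6.867 ft above the base.
FS_sliding = μW / P_a = 0.52×32754 / 8202 = 2.077.

2.08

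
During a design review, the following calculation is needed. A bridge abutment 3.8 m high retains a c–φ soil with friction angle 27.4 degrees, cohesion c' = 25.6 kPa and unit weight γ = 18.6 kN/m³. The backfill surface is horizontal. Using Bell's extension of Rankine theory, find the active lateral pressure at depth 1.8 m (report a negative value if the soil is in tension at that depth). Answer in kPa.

K_a = (1 − sin φ)/(1 + sin φ) = 0.3697.
σ_a = K_a γ z − 2c√K_a = 0.3697×18.6×1.8 − 2×25.6×0.6080 = -18.75 kPa.

-18.8 kPa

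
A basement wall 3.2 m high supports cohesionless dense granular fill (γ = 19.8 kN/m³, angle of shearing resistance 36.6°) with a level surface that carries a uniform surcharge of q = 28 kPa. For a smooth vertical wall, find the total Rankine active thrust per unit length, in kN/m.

48.3 kN/m

K_a = tan²(45° − φ/2) = 0.2530.
Soil triangle: ½ K_a γ H² = 0.5×0.2530×19.8×3.2² = 25.64 kN/m.
Surcharge rectangle: K_a q H = 0.2530×28×3.2 = 22.66 kN/m.
Total = 25.64 + 22.66 = 48.31 kN/m.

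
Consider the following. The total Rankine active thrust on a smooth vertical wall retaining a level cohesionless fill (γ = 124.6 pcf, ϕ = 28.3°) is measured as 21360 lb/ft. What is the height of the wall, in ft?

31.0 ft

K_a = 0.3568. P_a = ½ K_a γ H² ⇒ H = √(2P_a/(K_a γ)).
H = √(2×21360/(0.3568×124.6)) = 31.00 ft.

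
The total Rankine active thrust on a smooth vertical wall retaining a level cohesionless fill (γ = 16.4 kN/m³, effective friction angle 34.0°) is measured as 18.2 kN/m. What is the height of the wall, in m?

2.80 m

K_a = 0.2827. P_a = ½ K_a γ H² ⇒ H = √(2P_a/(K_a γ)).
H = √(2×18.2/(0.2827×16.4)) = 2.802 m.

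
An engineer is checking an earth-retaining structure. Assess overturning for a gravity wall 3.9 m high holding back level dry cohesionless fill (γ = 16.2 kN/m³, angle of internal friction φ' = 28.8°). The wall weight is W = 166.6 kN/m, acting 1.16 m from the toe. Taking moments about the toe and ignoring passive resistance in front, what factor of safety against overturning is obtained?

3.45

K_a = tan²(45° − 28.8°/2) = 0.3498.
P_a = ½K_aγH² = 0.5×0.3498×16.2×3.9² = 43.09 kN/m, acting at H/3 = 1.300 m above the base.
Overturning moment M_o = P_a × H/3 = 43.09 × 1.300 = 56.02.
Resisting moment M_r = W × 1.16 = 166.6 × 1.16 = 193.3.
FS_overturning = M_r/M_o = 193.3/56.02 = 3.450.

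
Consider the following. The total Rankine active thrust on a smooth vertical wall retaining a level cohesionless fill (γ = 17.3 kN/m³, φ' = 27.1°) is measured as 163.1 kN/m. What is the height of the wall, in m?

7.10 m

K_a = 0.3741. P_a = ½ K_a γ H² ⇒ H = √(2P_a/(K_a γ)).
H = √(2×163.1/(0.3741×17.3)) = 7.100 m.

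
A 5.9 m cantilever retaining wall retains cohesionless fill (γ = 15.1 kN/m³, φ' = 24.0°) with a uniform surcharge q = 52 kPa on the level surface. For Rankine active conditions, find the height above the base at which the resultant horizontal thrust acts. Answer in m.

2.50 m

K_a = 0.4217.
Triangular part P₁ = ½K_aγH² = 110.8 at H/3 = 1.967 m; rectangular part P₂ = K_a q H = 129.4 at H/2 = 2.950 m.
ȳ = (P₁·1.967 + P₂·2.950)/(P₁+P₂) = 2.496 m.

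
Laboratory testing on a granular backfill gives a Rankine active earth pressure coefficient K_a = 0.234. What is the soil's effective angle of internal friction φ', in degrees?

K_a = tan²(45° − φ/2) ⇒ 45° − φ/2 = arctan(√0.234) = 25.81°.
φ = 2(45° − 25.81°) = 38.37°.

38.4°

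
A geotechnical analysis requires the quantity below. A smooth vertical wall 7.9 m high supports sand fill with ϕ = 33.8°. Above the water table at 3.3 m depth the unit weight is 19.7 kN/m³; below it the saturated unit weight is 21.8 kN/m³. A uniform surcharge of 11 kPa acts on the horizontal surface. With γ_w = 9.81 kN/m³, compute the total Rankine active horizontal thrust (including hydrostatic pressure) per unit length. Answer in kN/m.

K_a = tan²(45° − φ/2) = 0.2851.
γ' = 21.8 − 9.81 = 11.99 kN/m³. h₂ = H − d_w = 4.6 m.
σ'_h: at surface K_a·q = 3.136; at WT K_a(q+γd_w) = 21.67; at base K_a(q+γd_w+γ'h₂) = 37.40 kPa.
P₁ = ½(3.136+21.67)×3.3 = 40.93; P₂ = ½(21.67+37.40)×4.6 = 135.9; P_w = ½γ_w h₂² = 103.8.
Total = 40.93+135.9+103.8 = 280.6 kN/m.

281 kN/m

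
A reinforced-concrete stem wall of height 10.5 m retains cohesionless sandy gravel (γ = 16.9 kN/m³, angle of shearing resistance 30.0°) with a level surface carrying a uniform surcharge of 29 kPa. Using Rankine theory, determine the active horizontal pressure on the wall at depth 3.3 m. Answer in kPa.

K_a = (1 − sin φ)/(1 + sin φ) = 0.3333.
σ_v = γz + q = 16.9 × 3.3 + 29 = 84.77 kPa.
σ_h = K_a σ_v = 0.3333 × 84.77 = 28.26 kPa.

28.3 kPa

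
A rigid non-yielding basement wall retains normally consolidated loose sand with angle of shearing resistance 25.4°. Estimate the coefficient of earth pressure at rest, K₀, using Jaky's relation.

0.571

K₀ = 1 − sin φ' = 1 − sin 25.4° = 0.5711.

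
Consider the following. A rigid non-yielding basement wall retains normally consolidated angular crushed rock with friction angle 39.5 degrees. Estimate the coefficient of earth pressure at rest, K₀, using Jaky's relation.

0.364

K₀ = 1 − sin φ' = 1 − sin 39.5° = 0.3639.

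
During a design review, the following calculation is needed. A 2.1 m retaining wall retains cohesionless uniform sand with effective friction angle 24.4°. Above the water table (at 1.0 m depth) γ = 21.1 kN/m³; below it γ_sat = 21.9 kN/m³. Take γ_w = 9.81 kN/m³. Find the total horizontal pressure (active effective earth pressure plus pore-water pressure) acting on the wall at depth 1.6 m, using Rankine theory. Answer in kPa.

17.7 kPa

K_a = (1 − sin φ)/(1 + sin φ) = 0.4153.
γ' = 21.9 − 9.81 = 12.09 kN/m³.
Effective vertical stress at 1.6 m: σ'_v = 21.1×1.0 + 12.09×0.600 = 28.35 kPa.
σ'_h = K_a σ'_v = 0.4153 × 28.35 = 11.78 kPa; u = γ_w × 0.600 = 5.886 kPa.
Total σ_h = 11.78 + 5.886 = 17.66 kPa.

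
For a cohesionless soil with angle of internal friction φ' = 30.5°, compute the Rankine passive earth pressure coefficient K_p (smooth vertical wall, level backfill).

K_p = (1 + sin φ)/(1 − sin φ) = tan²(45° + 30.5°/2) = 3.061.

3.06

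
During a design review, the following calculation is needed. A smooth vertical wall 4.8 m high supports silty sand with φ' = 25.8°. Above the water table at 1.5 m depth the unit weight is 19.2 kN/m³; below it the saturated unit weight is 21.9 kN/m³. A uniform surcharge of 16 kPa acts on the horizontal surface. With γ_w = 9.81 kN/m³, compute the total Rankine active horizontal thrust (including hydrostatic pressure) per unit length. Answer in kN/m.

K_a = tan²(45° − φ/2) = 0.3935.
γ' = 21.9 − 9.81 = 12.09 kN/m³. h₂ = H − d_w = 3.3 m.
σ'_h: at surface K_a·q = 6.296; at WT K_a(q+γd_w) = 17.63; at base K_a(q+γd_w+γ'h₂) = 33.33 kPa.
P₁ = ½(6.296+17.63)×1.5 = 17.94; P₂ = ½(17.63+33.33)×3.3 = 84.08; P_w = ½γ_w h₂² = 53.42.
Total = 17.94+84.08+53.42 = 155.4 kN/m.

155 kN/m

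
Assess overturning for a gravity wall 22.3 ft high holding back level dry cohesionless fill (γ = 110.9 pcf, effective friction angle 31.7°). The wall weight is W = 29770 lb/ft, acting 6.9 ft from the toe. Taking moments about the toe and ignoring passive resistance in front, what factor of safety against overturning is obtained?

K_a = tan²(45° − 31.7°/2) = 0.3111.
P_a = ½K_aγH² = 0.5×0.3111×110.9×22.3² = 8578 lb/ft, acting at H/3 = 7.433 ft above the base.
Overturning moment M_o = P_a × H/3 = 8578 × 7.433 = 63760.
Resisting moment M_r = W × 6.9 = 29770 × 6.9 = 205400.
FS_overturning = M_r/M_o = 205400/63760 = 3.222.

3.22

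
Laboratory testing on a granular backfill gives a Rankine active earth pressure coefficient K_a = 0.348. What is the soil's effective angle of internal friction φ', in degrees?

K_a = tan²(45° − φ/2) ⇒ 45° − φ/2 = arctan(√0.348) = 30.54°.
φ = 2(45° − 30.54°) = 28.93°.

28.9°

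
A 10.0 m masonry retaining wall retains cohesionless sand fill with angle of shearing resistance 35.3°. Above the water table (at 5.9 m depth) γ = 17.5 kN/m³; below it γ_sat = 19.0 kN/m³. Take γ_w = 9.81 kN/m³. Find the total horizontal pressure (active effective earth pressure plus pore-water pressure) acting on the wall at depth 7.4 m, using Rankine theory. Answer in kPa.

K_a = (1 − sin φ)/(1 + sin φ) = 0.2675.
γ' = 19.0 − 9.81 = 9.190 kN/m³.
Effective vertical stress at 7.4 m: σ'_v = 17.5×5.9 + 9.190×1.50 = 117.0 kPa.
σ'_h = K_a σ'_v = 0.2675 × 117.0 = 31.31 kPa; u = γ_w × 1.50 = 14.71 kPa.
Total σ_h = 31.31 + 14.71 = 46.03 kPa.

46.0 kPa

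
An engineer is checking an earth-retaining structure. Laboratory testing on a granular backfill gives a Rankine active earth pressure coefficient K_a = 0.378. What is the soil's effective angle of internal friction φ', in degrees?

K_a = tan²(45° − φ/2) ⇒ 45° − φ/2 = arctan(√0.378) = 31.58°.
φ = 2(45° − 31.58°) = 26.83°.

26.8°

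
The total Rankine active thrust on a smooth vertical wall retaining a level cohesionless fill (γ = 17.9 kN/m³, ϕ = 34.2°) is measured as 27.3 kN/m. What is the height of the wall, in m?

K_a = 0.2803. P_a = ½ K_a γ H² ⇒ H = √(2P_a/(K_a γ)).
H = √(2×27.3/(0.2803×17.9)) = 3.299 m.

3.30 m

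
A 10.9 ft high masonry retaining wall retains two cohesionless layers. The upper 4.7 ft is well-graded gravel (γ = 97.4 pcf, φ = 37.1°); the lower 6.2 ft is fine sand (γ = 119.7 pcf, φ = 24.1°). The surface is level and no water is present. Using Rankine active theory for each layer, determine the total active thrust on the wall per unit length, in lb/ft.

K_a1 = tan²(45°−37.1°/2) = 0.2475; K_a2 = tan²(45°−24.1°/2) = 0.4201.
Layer 1: σ at base = K_a1 γ₁ h₁ = 113.3 psf; P₁ = ½×113.3×4.7 = 266.3.
Layer 2: σ_v at top = γ₁h₁ = 457.8; σ_h top = K_a2×457.8 = 192.3; σ_h base = K_a2×(457.8+119.7×6.2) = 504.1.
P₂ = ½(192.3+504.1)×6.2 = 2159. Total P_a = 266.3+2159 = 2425 lb/ft.

2430 lb/ft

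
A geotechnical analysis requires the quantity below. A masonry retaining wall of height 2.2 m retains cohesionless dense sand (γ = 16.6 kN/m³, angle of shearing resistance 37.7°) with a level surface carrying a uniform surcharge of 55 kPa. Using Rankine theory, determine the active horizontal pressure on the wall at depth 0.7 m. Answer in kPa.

16.1 kPa

K_a = (1 − sin φ)/(1 + sin φ) = 0.2411.
σ_v = γz + q = 16.6 × 0.7 + 55 = 66.62 kPa.
σ_h = K_a σ_v = 0.2411 × 66.62 = 16.06 kPa.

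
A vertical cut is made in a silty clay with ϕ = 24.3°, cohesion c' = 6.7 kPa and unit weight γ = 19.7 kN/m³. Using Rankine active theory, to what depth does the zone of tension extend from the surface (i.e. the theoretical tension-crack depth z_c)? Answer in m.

1.05 m

K_a = tan²(45° − 24.3°/2) = 0.4169; √K_a = 0.6457.
The active pressure is zero where K_a γ z = 2c√K_a, so z_c = 2c/(γ√K_a) = 2×6.7/(19.7×0.6457) = 1.053 m.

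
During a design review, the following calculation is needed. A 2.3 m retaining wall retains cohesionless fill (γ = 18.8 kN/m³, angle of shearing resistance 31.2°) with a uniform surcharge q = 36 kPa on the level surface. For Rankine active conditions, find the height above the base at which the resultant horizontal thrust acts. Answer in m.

K_a = 0.3175.
Triangular part P₁ = ½K_aγH² = 15.79 at H/3 = 0.7667 m; rectangular part P₂ = K_a q H = 26.29 at H/2 = 1.150 m.
ȳ = (P₁·0.7667 + P₂·1.150)/(P₁+P₂) = 1.006 m.

1.01 m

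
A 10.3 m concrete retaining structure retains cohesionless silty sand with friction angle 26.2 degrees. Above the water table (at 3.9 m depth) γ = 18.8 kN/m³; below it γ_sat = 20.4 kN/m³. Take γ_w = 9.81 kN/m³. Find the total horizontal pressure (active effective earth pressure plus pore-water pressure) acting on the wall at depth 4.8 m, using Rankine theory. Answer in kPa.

K_a = (1 − sin φ)/(1 + sin φ) = 0.3874.
γ' = 20.4 − 9.81 = 10.59 kN/m³.
Effective vertical stress at 4.8 m: σ'_v = 18.8×3.9 + 10.59×0.900 = 82.85 kPa.
σ'_h = K_a σ'_v = 0.3874 × 82.85 = 32.10 kPa; u = γ_w × 0.900 = 8.829 kPa.
Total σ_h = 32.10 + 8.829 = 40.93 kPa.

40.9 kPa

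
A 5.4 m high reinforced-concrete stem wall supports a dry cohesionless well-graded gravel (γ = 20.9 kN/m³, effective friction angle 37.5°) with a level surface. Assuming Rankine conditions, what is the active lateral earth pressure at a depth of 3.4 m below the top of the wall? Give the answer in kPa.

17.3 kPa

K_a = (1 − sin φ)/(1 + sin φ) = 0.2432.
σ_h = K_a γ z = 0.2432 × 20.9 × 3.4 = 17.28 kPa.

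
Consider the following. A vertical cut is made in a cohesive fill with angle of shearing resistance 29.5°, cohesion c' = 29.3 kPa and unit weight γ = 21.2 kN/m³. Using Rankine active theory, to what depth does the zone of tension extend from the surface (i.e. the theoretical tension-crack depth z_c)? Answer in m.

4.74 m

K_a = tan²(45° − 29.5°/2) = 0.3401; √K_a = 0.5832.
The active pressure is zero where K_a γ z = 2c√K_a, so z_c = 2c/(γ√K_a) = 2×29.3/(21.2×0.5832) = 4.740 m.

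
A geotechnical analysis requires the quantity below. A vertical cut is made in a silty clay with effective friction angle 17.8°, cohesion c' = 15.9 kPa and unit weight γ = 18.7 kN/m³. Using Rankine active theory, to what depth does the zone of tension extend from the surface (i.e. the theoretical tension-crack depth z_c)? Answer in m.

K_a = tan²(45° − 17.8°/2) = 0.5318; √K_a = 0.7292.
The active pressure is zero where K_a γ z = 2c√K_a, so z_c = 2c/(γ√K_a) = 2×15.9/(18.7×0.7292) = 2.332 m.

2.33 m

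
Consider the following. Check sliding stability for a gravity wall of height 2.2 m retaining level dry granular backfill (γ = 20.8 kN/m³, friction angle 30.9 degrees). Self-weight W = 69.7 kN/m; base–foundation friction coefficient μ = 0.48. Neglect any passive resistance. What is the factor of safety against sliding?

2.07

K_a = tan²(45° − 30.9°/2) = 0.3214.
P_a = ½K_aγH² = 0.5×0.3214×20.8×2.2² = 16.18 kN/m, acting at H/3 = 0.7333 m above the base.
FS_sliding = μW / P_a = 0.48×69.7 / 16.18 = 2.068.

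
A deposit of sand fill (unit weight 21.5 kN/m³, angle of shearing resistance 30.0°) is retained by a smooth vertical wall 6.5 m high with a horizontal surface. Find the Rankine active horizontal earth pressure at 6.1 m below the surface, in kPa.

43.7 kPa

K_a = (1 − sin φ)/(1 + sin φ) = 0.3333.
σ_h = K_a γ z = 0.3333 × 21.5 × 6.1 = 43.72 kPa.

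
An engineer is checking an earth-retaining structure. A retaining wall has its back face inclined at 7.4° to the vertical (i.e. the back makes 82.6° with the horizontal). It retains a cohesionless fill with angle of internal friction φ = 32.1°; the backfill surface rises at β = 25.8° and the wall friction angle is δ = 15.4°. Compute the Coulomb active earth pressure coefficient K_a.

0.535

K_a = sin²(α+φ) / [sin²α · sin(α−δ) · (1 + √{sin(φ+δ)sin(φ−β) / (sin(α−δ)sin(α+β))})²].
With α = 82.6°, φ = 32.1°, δ = 15.4°, β = 25.8°: K_a = 0.5353.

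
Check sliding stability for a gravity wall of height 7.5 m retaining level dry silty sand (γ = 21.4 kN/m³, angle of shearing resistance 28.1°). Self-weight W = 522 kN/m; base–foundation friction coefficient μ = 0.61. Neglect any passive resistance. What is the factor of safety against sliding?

1.47

K_a = tan²(45° − 28.1°/2) = 0.3596.
P_a = ½K_aγH² = 0.5×0.3596×21.4×7.5² = 216.4 kN/m, acting at H/3 = 2.500 m above the base.
FS_sliding = μW / P_a = 0.61×522 / 216.4 = 1.471.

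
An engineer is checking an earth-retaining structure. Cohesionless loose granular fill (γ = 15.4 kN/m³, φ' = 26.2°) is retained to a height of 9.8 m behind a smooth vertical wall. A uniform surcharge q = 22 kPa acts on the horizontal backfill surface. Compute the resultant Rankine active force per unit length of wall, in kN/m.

K_a = tan²(45° − φ/2) = 0.3874.
Soil triangle: ½ K_a γ H² = 0.5×0.3874×15.4×9.8² = 286.5 kN/m.
Surcharge rectangle: K_a q H = 0.3874×22×9.8 = 83.53 kN/m.
Total = 286.5 + 83.53 = 370.0 kN/m.

370 kN/m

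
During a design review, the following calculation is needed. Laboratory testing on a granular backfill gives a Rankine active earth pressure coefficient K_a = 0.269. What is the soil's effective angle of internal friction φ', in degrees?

K_a = tan²(45° − φ/2) ⇒ 45° − φ/2 = arctan(√0.269) = 27.41°.
φ = 2(45° − 27.41°) = 35.17°.

35.2°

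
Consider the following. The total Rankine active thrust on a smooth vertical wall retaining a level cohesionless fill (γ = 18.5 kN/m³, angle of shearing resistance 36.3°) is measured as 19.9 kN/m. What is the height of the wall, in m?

2.90 m

K_a = 0.2563. P_a = ½ K_a γ H² ⇒ H = √(2P_a/(K_a γ)).
H = √(2×19.9/(0.2563×18.5)) = 2.897 m.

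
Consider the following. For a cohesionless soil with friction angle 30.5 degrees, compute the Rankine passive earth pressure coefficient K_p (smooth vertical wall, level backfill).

K_p = (1 + sin φ)/(1 − sin φ) = tan²(45° + 30.5°/2) = 3.061.

3.06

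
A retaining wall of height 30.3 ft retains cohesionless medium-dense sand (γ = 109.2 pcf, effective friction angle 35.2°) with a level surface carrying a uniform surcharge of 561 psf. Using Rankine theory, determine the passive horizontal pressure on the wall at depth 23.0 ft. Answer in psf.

K_p = (1 + sin φ)/(1 − sin φ) = 3.722.
σ_v = γz + q = 109.2 × 23.0 + 561 = 3073 psf.
σ_h = K_p σ_v = 3.722 × 3073 = 11440 psf.

11400 psf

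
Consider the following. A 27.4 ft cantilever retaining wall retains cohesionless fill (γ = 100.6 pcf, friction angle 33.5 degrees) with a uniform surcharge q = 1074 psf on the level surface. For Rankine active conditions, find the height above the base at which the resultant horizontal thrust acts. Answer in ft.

K_a = 0.2887.
Triangular part P₁ = ½K_aγH² = 10900 at H/3 = 9.133 ft; rectangular part P₂ = K_a q H = 8496 at H/2 = 13.70 ft.
ȳ = (P₁·9.133 + P₂·13.70)/(P₁+P₂) = 11.13 ft.

11.1 ft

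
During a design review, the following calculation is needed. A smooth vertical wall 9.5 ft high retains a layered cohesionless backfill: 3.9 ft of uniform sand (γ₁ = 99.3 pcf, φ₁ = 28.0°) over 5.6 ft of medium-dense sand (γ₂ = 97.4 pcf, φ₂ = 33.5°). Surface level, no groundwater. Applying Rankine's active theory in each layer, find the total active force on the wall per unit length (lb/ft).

K_a1 = tan²(45°−28.0°/2) = 0.3610; K_a2 = tan²(45°−33.5°/2) = 0.2887.
Layer 1: σ at base = K_a1 γ₁ h₁ = 139.8 psf; P₁ = ½×139.8×3.9 = 272.6.
Layer 2: σ_v at top = γ₁h₁ = 387.3; σ_h top = K_a2×387.3 = 111.8; σ_h base = K_a2×(387.3+97.4×5.6) = 269.3.
P₂ = ½(111.8+269.3)×5.6 = 1067. Total P_a = 272.6+1067 = 1340 lb/ft.

1340 lb/ft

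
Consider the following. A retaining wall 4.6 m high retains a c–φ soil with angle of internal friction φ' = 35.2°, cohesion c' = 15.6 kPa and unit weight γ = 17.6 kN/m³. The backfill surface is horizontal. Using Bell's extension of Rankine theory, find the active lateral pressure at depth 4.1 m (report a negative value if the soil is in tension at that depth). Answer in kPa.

K_a = (1 − sin φ)/(1 + sin φ) = 0.2687.
σ_a = K_a γ z − 2c√K_a = 0.2687×17.6×4.1 − 2×15.6×0.5184 = 3.216 kPa.

3.22 kPa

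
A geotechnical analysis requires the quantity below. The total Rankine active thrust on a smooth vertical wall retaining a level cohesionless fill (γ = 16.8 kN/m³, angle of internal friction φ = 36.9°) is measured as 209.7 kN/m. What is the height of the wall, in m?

K_a = 0.2497. P_a = ½ K_a γ H² ⇒ H = √(2P_a/(K_a γ)).
H = √(2×209.7/(0.2497×16.8)) = 9.999 m.

10.00 m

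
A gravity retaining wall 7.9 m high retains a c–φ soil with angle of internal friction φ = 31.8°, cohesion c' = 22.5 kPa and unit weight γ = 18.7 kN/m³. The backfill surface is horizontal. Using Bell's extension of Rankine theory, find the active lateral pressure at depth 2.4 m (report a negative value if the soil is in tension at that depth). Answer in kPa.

K_a = (1 − sin φ)/(1 + sin φ) = 0.3098.
σ_a = K_a γ z − 2c√K_a = 0.3098×18.7×2.4 − 2×22.5×0.5566 = -11.14 kPa.

-11.1 kPa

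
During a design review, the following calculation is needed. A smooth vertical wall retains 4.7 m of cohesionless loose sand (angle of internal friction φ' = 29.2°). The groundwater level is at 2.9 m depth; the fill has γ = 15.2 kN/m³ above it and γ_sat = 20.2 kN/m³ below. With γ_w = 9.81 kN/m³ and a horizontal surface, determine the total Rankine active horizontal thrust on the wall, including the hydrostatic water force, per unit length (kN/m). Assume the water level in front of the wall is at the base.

K_a = tan²(45° − φ/2) = 0.3442.
γ' = 20.2 − 9.81 = 10.39 kN/m³. Depth below WT = 1.8 m.
σ'_h at WT = K_a γ d_w = 15.17 kPa; at base = 15.17 + K_a γ' × 1.8 = 21.61 kPa.
P₁ (0–2.9 m) = ½×15.17×2.9 = 22.00. P₂ (2.9–4.7 m) = ½(15.17+21.61)×1.8 = 33.10.
P_w = ½ γ_w h₂² = 0.5×9.81×1.8² = 15.89. Total = 22.00+33.10+15.89 = 71.00 kN/m.

71.0 kN/m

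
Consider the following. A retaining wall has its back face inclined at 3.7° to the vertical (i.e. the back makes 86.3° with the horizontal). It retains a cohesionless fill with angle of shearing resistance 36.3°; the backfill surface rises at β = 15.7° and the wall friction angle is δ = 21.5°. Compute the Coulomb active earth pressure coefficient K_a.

0.316

K_a = sin²(α+φ) / [sin²α · sin(α−δ) · (1 + √{sin(φ+δ)sin(φ−β) / (sin(α−δ)sin(α+β))})²].
With α = 86.3°, φ = 36.3°, δ = 21.5°, β = 15.7°: K_a = 0.3155.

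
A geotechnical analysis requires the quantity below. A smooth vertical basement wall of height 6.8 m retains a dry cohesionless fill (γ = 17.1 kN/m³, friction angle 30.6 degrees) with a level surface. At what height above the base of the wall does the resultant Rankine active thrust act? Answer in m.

2.27 m

K_a = 0.3253.
The pressure distribution is triangular, so the resultant acts at H/3 above the base = 6.8/3 = 2.267 m.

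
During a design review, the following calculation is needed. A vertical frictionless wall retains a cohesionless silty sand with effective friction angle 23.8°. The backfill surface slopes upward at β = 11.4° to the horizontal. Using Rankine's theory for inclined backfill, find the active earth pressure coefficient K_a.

K_a = cos β · (cos β − √(cos²β − cos²φ)) / (cos β + √(cos²β − cos²φ)).
cos β = 0.9803, cos φ = 0.9150, √(cos²β − cos²φ) = 0.3518.
K_a = 0.9803 × (0.9803 − 0.3518)/(0.9803 + 0.3518) = 0.4625.

0.462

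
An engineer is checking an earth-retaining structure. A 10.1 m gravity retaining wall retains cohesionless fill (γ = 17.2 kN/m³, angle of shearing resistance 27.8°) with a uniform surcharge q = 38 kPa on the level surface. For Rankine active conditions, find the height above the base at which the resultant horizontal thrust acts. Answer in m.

K_a = 0.3639.
Triangular part P₁ = ½K_aγH² = 319.2 at H/3 = 3.367 m; rectangular part P₂ = K_a q H = 139.7 at H/2 = 5.050 m.
ȳ = (P₁·3.367 + P₂·5.050)/(P₁+P₂) = 3.879 m.

3.88 m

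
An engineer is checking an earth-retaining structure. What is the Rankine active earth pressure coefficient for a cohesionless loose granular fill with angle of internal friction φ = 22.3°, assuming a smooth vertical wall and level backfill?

0.450

K_a = tan²(45° − φ/2) = tan²(33.85°) = 0.4498.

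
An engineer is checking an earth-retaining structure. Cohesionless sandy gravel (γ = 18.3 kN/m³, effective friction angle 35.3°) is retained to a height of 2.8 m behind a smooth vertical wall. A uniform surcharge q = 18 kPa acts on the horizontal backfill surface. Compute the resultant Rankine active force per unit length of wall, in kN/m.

32.7 kN/m

K_a = tan²(45° − φ/2) = 0.2675.
Soil triangle: ½ K_a γ H² = 0.5×0.2675×18.3×2.8² = 19.19 kN/m.
Surcharge rectangle: K_a q H = 0.2675×18×2.8 = 13.48 kN/m.
Total = 19.19 + 13.48 = 32.68 kN/m.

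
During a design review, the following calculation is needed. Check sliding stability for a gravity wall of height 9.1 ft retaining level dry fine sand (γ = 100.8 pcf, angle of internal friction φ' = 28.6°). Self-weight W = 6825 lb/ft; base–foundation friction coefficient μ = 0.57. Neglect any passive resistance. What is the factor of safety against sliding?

K_a = tan²(45° − 28.6°/2) = 0.3525.
P_a = ½K_aγH² = 0.5×0.3525×100.8×9.1² = 1471 lb/ft, acting at H/3 = 3.033 ft above the base.
FS_sliding = μW / P_a = 0.57×6825 / 1471 = 2.644.

2.64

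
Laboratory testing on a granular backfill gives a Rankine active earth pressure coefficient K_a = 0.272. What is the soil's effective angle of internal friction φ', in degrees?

K_a = tan²(45° − φ/2) ⇒ 45° − φ/2 = arctan(√0.272) = 27.54°.
φ = 2(45° − 27.54°) = 34.91°.

34.9°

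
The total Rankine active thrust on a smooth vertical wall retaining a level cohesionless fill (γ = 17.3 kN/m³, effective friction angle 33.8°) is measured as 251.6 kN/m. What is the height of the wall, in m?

K_a = 0.2851. P_a = ½ K_a γ H² ⇒ H = √(2P_a/(K_a γ)).
H = √(2×251.6/(0.2851×17.3)) = 10.10 m.

10.1 m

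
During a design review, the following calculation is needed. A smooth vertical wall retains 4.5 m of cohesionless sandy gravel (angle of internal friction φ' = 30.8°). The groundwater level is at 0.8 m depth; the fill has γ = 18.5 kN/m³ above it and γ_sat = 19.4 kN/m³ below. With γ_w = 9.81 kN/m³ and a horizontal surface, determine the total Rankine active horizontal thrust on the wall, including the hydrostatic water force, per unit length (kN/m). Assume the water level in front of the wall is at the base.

108 kN/m

K_a = tan²(45° − φ/2) = 0.3227.
γ' = 19.4 − 9.81 = 9.590 kN/m³. Depth below WT = 3.7 m.
σ'_h at WT = K_a γ d_w = 4.776 kPa; at base = 4.776 + K_a γ' × 3.7 = 16.23 kPa.
P₁ (0–0.8 m) = ½×4.776×0.8 = 1.910. P₂ (0.8–4.5 m) = ½(4.776+16.23)×3.7 = 38.86.
P_w = ½ γ_w h₂² = 0.5×9.81×3.7² = 67.15. Total = 1.910+38.86+67.15 = 107.9 kN/m.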